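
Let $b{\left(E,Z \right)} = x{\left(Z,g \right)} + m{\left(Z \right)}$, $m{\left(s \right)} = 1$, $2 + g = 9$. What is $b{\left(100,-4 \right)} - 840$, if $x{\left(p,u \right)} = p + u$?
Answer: $-836$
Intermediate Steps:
$g = 7$ ($g = -2 + 9 = 7$)
$b{\left(E,Z \right)} = 8 + Z$ ($b{\left(E,Z \right)} = \left(Z + 7\right) + 1 = \left(7 + Z\right) + 1 = 8 + Z$)
$b{\left(100,-4 \right)} - 840 = \left(8 - 4\right) - 840 = 4 - 840 = -836$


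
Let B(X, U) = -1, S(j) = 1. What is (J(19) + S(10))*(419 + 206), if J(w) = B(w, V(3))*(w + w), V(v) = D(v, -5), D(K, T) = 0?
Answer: -23125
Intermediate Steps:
V(v) = 0
J(w) = -2*w (J(w) = -(w + w) = -2*w)
(J(19) + S(10))*(419 + 206) = (-2*19 + 1)*(419 + 206) = (-38 + 1)*625 = -37*625 = -23125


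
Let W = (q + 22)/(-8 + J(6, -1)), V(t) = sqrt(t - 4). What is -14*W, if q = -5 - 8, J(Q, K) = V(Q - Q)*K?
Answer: 252/17 - 63*I/17 ≈ 14.824 - 3.7059*I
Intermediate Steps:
V(t) = sqrt(-4 + t)
J(Q, K) = 2*I*K (J(Q, K) = sqrt(-4 + (Q - Q))*K = sqrt(-4 + 0)*K = sqrt(-4)*K = (2*I)*K = 2*I*K)
q = -13
W = 9*(-8 + 2*I)/68 (W = (-13 + 22)/(-8 + 2*I*(-1)) = 9/(-8 - 2*I) = 9*((-8 + 2*I)/68) = 9*(-8 + 2*I)/68 ≈ -1.0588 + 0.26471*I)
-14*W = -14*(-18/17 + 9*I/34) = 252/17 - 63*I/17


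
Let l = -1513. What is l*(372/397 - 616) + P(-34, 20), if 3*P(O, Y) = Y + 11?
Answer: 1108345327/1191 ≈ 9.3060e+5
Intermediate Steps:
P(O, Y) = 11/3 + Y/3 (P(O, Y) = (Y + 11)/3 = (11 + Y)/3 = 11/3 + Y/3)
l*(372/397 - 616) + P(-34, 20) = -1513*(372/397 - 616) + (11/3 + (⅓)*20) = -1513*(372*(1/397) - 616) + (11/3 + 20/3) = -1513*(372/397 - 616) + 31/3 = -1513*(-244180/397) + 31/3 = 369444340/397 + 31/3 = 1108345327/1191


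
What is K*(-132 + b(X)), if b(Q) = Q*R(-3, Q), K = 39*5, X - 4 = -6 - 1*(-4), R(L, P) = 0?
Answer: -25740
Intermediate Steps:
X = 2 (X = 4 + (-6 - 1*(-4)) = 4 + (-6 + 4) = 4 - 2 = 2)
K = 195
b(Q) = 0 (b(Q) = Q*0 = 0)
K*(-132 + b(X)) = 195*(-132 + 0) = 195*(-132) = -25740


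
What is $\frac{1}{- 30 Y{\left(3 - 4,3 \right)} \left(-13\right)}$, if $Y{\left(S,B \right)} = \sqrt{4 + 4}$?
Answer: $\frac{\sqrt{2}}{1560} \approx 0.00090655$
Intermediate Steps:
$Y{\left(S,B \right)} = 2 \sqrt{2}$ ($Y{\left(S,B \right)} = \sqrt{8} = 2 \sqrt{2}$)
$\frac{1}{- 30 Y{\left(3 - 4,3 \right)} \left(-13\right)} = \frac{1}{- 30 \cdot 2 \sqrt{2} \left(-13\right)} = \frac{1}{- 60 \sqrt{2} \left(-13\right)} = \frac{1}{780 \sqrt{2}} = \frac{\sqrt{2}}{1560}$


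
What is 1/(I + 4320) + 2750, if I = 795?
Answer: 14066251/5115 ≈ 2750.0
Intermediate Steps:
1/(I + 4320) + 2750 = 1/(795 + 4320) + 2750 = 1/5115 + 2750 = 14066251/5115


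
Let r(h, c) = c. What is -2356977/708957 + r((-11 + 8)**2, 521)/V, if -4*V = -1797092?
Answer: -352852253708/106171746087 ≈ -3.3234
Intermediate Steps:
V = 449273 (V = -1/4*(-1797092) = 449273)
-2356977/708957 + r((-11 + 8)**2, 521)/V = -2356977/708957 + 521/449273 = -2356977*1/708957 + 521*(1/449273) = -785659/236319 + 521/449273 = -352852253708/106171746087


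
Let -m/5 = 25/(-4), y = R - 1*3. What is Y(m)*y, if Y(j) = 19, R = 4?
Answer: 19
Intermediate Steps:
y = 1 (y = 4 - 1*3 = 4 - 3 = 1)
m = 125/4 (m = -125/(-4) = -125*(-1)/4 = -5*(-25/4) = 125/4 ≈ 31.250)
Y(m)*y = 19*1 = 19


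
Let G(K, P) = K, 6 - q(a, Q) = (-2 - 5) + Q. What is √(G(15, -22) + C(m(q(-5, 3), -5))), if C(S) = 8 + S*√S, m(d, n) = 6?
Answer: √(23 + 6*√6) ≈ 6.1398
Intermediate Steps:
q(a, Q) = 13 - Q (q(a, Q) = 6 - ((-2 - 5) + Q) = 6 - (-7 + Q) = 6 + (7 - Q) = 13 - Q)
C(S) = 8 + S^(3/2)
√(G(15, -22) + C(m(q(-5, 3), -5))) = √(15 + (8 + 6^(3/2))) = √(15 + (8 + 6*√6)) = √(23 + 6*√6)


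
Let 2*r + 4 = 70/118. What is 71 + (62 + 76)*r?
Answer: -9680/59 ≈ -164.07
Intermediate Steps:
r = -201/118 (r = -2 + (70/118)/2 = -2 + (70*(1/118))/2 = -2 + (½)*(35/59) = -2 + 35/118 = -201/118 ≈ -1.7034)
71 + (62 + 76)*r = 71 + (62 + 76)*(-201/118) = 71 + 138*(-201/118) = 71 - 13869/59 = -9680/59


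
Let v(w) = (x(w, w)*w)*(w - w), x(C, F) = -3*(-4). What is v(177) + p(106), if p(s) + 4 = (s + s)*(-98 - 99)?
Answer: -41768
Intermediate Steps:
x(C, F) = 12
p(s) = -4 - 394*s (p(s) = -4 + (s + s)*(-98 - 99) = -4 + (2*s)*(-197) = -4 - 394*s)
v(w) = 0 (v(w) = (12*w)*(w - w) = (12*w)*0 = 0)
v(177) + p(106) = 0 + (-4 - 394*106) = 0 + (-4 - 41764) = 0 - 41768 = -41768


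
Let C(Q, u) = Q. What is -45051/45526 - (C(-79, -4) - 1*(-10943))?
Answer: -494639515/45526 ≈ -10865.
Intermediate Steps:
-45051/45526 - (C(-79, -4) - 1*(-10943)) = -45051/45526 - (-79 - 1*(-10943)) = -45051*1/45526 - (-79 + 10943) = -45051/45526 - 1*10864 = -45051/45526 - 10864 = -494639515/45526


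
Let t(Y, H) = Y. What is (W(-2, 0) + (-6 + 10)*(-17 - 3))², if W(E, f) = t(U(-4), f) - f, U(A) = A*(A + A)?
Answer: 2304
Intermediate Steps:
U(A) = 2*A² (U(A) = A*(2*A) = 2*A²)
W(E, f) = 32 - f (W(E, f) = 2*(-4)² - f = 2*16 - f = 32 - f)
(W(-2, 0) + (-6 + 10)*(-17 - 3))² = ((32 - 1*0) + (-6 + 10)*(-17 - 3))² = ((32 + 0) + 4*(-20))² = (32 - 80)² = (-48)² = 2304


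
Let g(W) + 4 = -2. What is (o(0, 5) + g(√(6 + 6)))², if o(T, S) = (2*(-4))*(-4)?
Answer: 676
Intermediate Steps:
g(W) = -6 (g(W) = -4 - 2 = -6)
o(T, S) = 32 (o(T, S) = -8*(-4) = 32)
(o(0, 5) + g(√(6 + 6)))² = (32 - 6)² = 26² = 676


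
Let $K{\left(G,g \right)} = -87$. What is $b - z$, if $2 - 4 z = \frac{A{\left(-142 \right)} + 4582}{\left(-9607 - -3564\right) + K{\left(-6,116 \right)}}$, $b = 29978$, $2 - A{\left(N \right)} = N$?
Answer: $\frac{367521787}{12260} \approx 29977.0$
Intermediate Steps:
$A{\left(N \right)} = 2 - N$
$z = \frac{8493}{12260}$ ($z = \frac{1}{2} - \frac{\left(\left(2 - -142\right) + 4582\right) \frac{1}{\left(-9607 - -3564\right) - 87}}{4} = \frac{1}{2} - \frac{\left(\left(2 + 142\right) + 4582\right) \frac{1}{\left(-9607 + 3564\right) - 87}}{4} = \frac{1}{2} - \frac{\left(144 + 4582\right) \frac{1}{-6043 - 87}}{4} = \frac{1}{2} - \frac{4726 \frac{1}{-6130}}{4} = \frac{1}{2} - \frac{4726 \left(- \frac{1}{6130}\right)}{4} = \frac{1}{2} - - \frac{2363}{12260} = \frac{1}{2} + \frac{2363}{12260} = \frac{8493}{12260} \approx 0.69274$)
$b - z = 29978 - \frac{8493}{12260} = \frac{367521787}{12260}$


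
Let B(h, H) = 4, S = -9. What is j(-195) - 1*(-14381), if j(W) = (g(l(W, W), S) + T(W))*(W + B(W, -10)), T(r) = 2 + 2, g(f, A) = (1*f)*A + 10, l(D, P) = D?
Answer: -323498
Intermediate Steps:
g(f, A) = 10 + A*f (g(f, A) = f*A + 10 = A*f + 10 = 10 + A*f)
T(r) = 4
j(W) = (4 + W)*(14 - 9*W) (j(W) = ((10 - 9*W) + 4)*(W + 4) = (14 - 9*W)*(4 + W) = (4 + W)*(14 - 9*W))
j(-195) - 1*(-14381) = (56 - 22*(-195) - 9*(-195)²) - 1*(-14381) = (56 + 4290 - 9*38025) + 14381 = (56 + 4290 - 342225) + 14381 = -337879 + 14381 = -323498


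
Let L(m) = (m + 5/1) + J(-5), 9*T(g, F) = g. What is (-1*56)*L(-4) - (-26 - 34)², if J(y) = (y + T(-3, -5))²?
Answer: -47240/9 ≈ -5248.9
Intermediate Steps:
T(g, F) = g/9
J(y) = (-⅓ + y)² (J(y) = (y + (⅑)*(-3))² = (y - ⅓)² = (-⅓ + y)²)
L(m) = 301/9 + m (L(m) = (m + 5/1) + (-1 + 3*(-5))²/9 = (m + 5*1) + (-1 - 15)²/9 = (m + 5) + (⅑)*(-16)² = (5 + m) + (⅑)*256 = (5 + m) + 256/9 = 301/9 + m)
(-1*56)*L(-4) - (-26 - 34)² = (-1*56)*(301/9 - 4) - (-26 - 34)² = -56*265/9 - 1*(-60)² = -14840/9 - 1*3600 = -14840/9 - 3600 = -47240/9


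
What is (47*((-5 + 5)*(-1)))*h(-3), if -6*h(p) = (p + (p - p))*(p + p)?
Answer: 0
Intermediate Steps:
h(p) = -p²/3 (h(p) = -(p + (p - p))*(p + p)/6 = -(p + 0)*2*p/6 = -p*2*p/6 = -p²/3)
(47*((-5 + 5)*(-1)))*h(-3) = (47*((-5 + 5)*(-1)))*(-⅓*(-3)²) = (47*(0*(-1)))*(-⅓*9) = (47*0)*(-3) = 0*(-3) = 0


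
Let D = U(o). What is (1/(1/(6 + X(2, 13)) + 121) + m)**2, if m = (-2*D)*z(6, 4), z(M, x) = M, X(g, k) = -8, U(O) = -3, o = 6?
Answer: 75307684/58081 ≈ 1296.6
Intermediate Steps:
D = -3
m = 36 (m = -2*(-3)*6 = 6*6 = 36)
(1/(1/(6 + X(2, 13)) + 121) + m)**2 = (1/(1/(6 - 8) + 121) + 36)**2 = (1/(1/(-2) + 121) + 36)**2 = (1/(-1/2 + 121) + 36)**2 = (1/(241/2) + 36)**2 = (2/241 + 36)**2 = (8678/241)**2 = 75307684/58081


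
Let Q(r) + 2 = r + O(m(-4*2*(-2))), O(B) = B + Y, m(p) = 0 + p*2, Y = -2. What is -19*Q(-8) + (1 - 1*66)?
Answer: -445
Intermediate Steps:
m(p) = 2*p (m(p) = 0 + 2*p = 2*p)
O(B) = -2 + B (O(B) = B - 2 = -2 + B)
Q(r) = 28 + r (Q(r) = -2 + (r + (-2 + 2*(-4*2*(-2)))) = -2 + (r + (-2 + 2*(-8*(-2)))) = -2 + (r + (-2 + 2*16)) = -2 + (r + (-2 + 32)) = -2 + (r + 30) = -2 + (30 + r) = 28 + r)
-19*Q(-8) + (1 - 1*66) = -19*(28 - 8) + (1 - 1*66) = -19*20 + (1 - 66) = -380 - 65 = -445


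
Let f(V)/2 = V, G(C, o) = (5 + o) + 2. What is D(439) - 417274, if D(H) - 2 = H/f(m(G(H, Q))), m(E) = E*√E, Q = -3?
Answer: -6675913/16 ≈ -4.1724e+5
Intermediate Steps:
G(C, o) = 7 + o
m(E) = E^(3/2)
f(V) = 2*V
D(H) = 2 + H/16 (D(H) = 2 + H/((2*(7 - 3)^(3/2))) = 2 + H/((2*4^(3/2))) = 2 + H/((2*8)) = 2 + H/16)
D(439) - 417274 = (2 + (1/16)*439) - 417274 = (2 + 439/16) - 417274 = 471/16 - 417274 = -6675913/16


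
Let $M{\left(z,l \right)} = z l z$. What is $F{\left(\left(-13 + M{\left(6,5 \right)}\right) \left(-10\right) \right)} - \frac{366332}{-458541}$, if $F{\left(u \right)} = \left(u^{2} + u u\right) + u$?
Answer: $\frac{2556884592662}{458541} \approx 5.5761 \cdot 10^{6}$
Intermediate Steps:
$M{\left(z,l \right)} = l z^{2}$ ($M{\left(z,l \right)} = l z z = l z^{2}$)
$F{\left(u \right)} = u + 2 u^{2}$ ($F{\left(u \right)} = \left(u^{2} + u^{2}\right) + u = 2 u^{2} + u = u + 2 u^{2}$)
$F{\left(\left(-13 + M{\left(6,5 \right)}\right) \left(-10\right) \right)} - \frac{366332}{-458541} = \left(-13 + 5 \cdot 6^{2}\right) \left(-10\right) \left(1 + 2 \left(-13 + 5 \cdot 6^{2}\right) \left(-10\right)\right) - \frac{366332}{-458541} = \left(-13 + 5 \cdot 36\right) \left(-10\right) \left(1 + 2 \left(-13 + 5 \cdot 36\right) \left(-10\right)\right) - - \frac{366332}{458541} = \left(-13 + 180\right) \left(-10\right) \left(1 + 2 \left(-13 + 180\right) \left(-10\right)\right) + \frac{366332}{458541} = 167 \left(-10\right) \left(1 + 2 \cdot 167 \left(-10\right)\right) + \frac{366332}{458541} = - 1670 \left(1 + 2 \left(-1670\right)\right) + \frac{366332}{458541} = - 1670 \left(1 - 3340\right) + \frac{366332}{458541} = \left(-1670\right) \left(-3339\right) + \frac{366332}{458541} = 5576130 + \frac{366332}{458541} = \frac{2556884592662}{458541}$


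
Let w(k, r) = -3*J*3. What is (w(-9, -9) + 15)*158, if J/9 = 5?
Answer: -61620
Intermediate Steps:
J = 45 (J = 9*5 = 45)
w(k, r) = -405 (w(k, r) = -3*45*3 = -135*3 = -405)
(w(-9, -9) + 15)*158 = (-405 + 15)*158 = -390*158 = -61620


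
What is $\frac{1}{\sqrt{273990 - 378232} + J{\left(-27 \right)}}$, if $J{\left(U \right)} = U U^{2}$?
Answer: $- \frac{19683}{387524731} - \frac{i \sqrt{104242}}{387524731} \approx -5.0792 \cdot 10^{-5} - 8.3315 \cdot 10^{-7} i$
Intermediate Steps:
$J{\left(U \right)} = U^{3}$
$\frac{1}{\sqrt{273990 - 378232} + J{\left(-27 \right)}} = \frac{1}{\sqrt{273990 - 378232} + \left(-27\right)^{3}} = \frac{1}{\sqrt{-104242} - 19683} = \frac{1}{i \sqrt{104242} - 19683} = \frac{1}{-19683 + i \sqrt{104242}}$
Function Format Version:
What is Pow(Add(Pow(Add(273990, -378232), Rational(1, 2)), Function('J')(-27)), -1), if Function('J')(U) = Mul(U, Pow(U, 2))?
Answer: Add(Rational(-19683, 387524731), Mul(Rational(-1, 387524731), I, Pow(104242, Rational(1, 2)))) ≈ Add(-5.0792e-5, Mul(-8.3315e-7, I))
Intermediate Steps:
Function('J')(U) = Pow(U, 3)
Pow(Add(Pow(Add(273990, -378232), Rational(1, 2)), Function('J')(-27)), -1) = Pow(Add(Pow(Add(273990, -378232), Rational(1, 2)), Pow(-27, 3)), -1) = Pow(Add(Pow(-104242, Rational(1, 2)), -19683), -1) = Pow(Add(Mul(I, Pow(104242, Rational(1, 2))), -19683), -1) = Pow(Add(-19683, Mul(I, Pow(104242, Rational(1, 2)))), -1)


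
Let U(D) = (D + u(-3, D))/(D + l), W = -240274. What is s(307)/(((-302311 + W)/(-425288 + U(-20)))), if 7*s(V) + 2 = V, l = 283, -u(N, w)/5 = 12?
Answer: 6822900264/199779797 ≈ 34.152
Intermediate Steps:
u(N, w) = -60 (u(N, w) = -5*12 = -60)
U(D) = (-60 + D)/(283 + D) (U(D) = (D - 60)/(D + 283) = (-60 + D)/(283 + D))
s(V) = -2/7 + V/7
s(307)/(((-302311 + W)/(-425288 + U(-20)))) = (-2/7 + (1/7)*307)/(((-302311 - 240274)/(-425288 + (-60 - 20)/(283 - 20)))) = (-2/7 + 307/7)/((-542585/(-425288 - 80/263))) = 305/(7*((-542585/(-425288 + (1/263)*(-80))))) = 305/(7*((-542585/(-425288 - 80/263)))) = 305/(7*((-542585/(-111850824/263)))) = 305/(7*((-542585*(-263/111850824)))) = 305/(7*(142699855/111850824)) = (305/7)*(111850824/142699855) = 6822900264/199779797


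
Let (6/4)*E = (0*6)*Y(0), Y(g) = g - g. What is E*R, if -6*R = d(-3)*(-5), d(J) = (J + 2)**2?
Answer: 0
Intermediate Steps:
Y(g) = 0
d(J) = (2 + J)**2
E = 0 (E = 2*((0*6)*0)/3 = 2*(0*0)/3 = (2/3)*0 = 0)
R = 5/6 (R = -(2 - 3)**2*(-5)/6 = -(-1)**2*(-5)/6 = -(-5)/6 = -1/6*(-5) = 5/6 ≈ 0.83333)
E*R = 0*(5/6) = 0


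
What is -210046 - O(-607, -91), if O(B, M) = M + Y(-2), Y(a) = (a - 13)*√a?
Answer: -209955 + 15*I*√2 ≈ -2.0996e+5 + 21.213*I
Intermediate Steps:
Y(a) = √a*(-13 + a) (Y(a) = (-13 + a)*√a = √a*(-13 + a))
O(B, M) = M - 15*I*√2 (O(B, M) = M + √(-2)*(-13 - 2) = M + (I*√2)*(-15) = M - 15*I*√2)
-210046 - O(-607, -91) = -210046 - (-91 - 15*I*√2) = -210046 + (91 + 15*I*√2) = -209955 + 15*I*√2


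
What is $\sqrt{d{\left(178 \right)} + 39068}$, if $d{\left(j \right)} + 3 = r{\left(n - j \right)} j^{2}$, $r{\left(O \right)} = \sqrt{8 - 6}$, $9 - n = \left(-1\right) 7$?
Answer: $\sqrt{39065 + 31684 \sqrt{2}} \approx 289.61$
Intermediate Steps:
$n = 16$ ($n = 9 - \left(-1\right) 7 = 9 - -7 = 9 + 7 = 16$)
$r{\left(O \right)} = \sqrt{2}$
$d{\left(j \right)} = -3 + \sqrt{2} j^{2}$
$\sqrt{d{\left(178 \right)} + 39068} = \sqrt{\left(-3 + \sqrt{2} \cdot 178^{2}\right) + 39068} = \sqrt{\left(-3 + \sqrt{2} \cdot 31684\right) + 39068} = \sqrt{\left(-3 + 31684 \sqrt{2}\right) + 39068} = \sqrt{39065 + 31684 \sqrt{2}}$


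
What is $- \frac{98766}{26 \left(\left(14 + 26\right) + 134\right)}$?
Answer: $- \frac{16461}{754} \approx -21.832$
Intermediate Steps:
$- \frac{98766}{26 \left(\left(14 + 26\right) + 134\right)} = - \frac{98766}{26 \left(40 + 134\right)} = - \frac{98766}{26 \cdot 174} = - \frac{98766}{4524} = \left(-98766\right) \frac{1}{4524} = - \frac{16461}{754}$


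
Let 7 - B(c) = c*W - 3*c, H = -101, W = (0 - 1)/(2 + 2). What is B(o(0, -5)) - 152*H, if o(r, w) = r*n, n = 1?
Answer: 15359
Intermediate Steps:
W = -¼ (W = -1/4 = -1*¼ = -¼ ≈ -0.25000)
o(r, w) = r (o(r, w) = r*1 = r)
B(c) = 7 + 13*c/4 (B(c) = 7 - (c*(-¼) - 3*c) = 7 - (-c/4 - 3*c) = 7 - (-13)*c/4 = 7 + 13*c/4)
B(o(0, -5)) - 152*H = (7 + (13/4)*0) - 152*(-101) = (7 + 0) + 15352 = 7 + 15352 = 15359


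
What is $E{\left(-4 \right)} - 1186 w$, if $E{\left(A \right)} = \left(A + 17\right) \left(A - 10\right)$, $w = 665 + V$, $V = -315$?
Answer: $-415282$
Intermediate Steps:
$w = 350$ ($w = 665 - 315 = 350$)
$E{\left(A \right)} = \left(-10 + A\right) \left(17 + A\right)$ ($E{\left(A \right)} = \left(17 + A\right) \left(-10 + A\right) = \left(-10 + A\right) \left(17 + A\right)$)
$E{\left(-4 \right)} - 1186 w = \left(-170 + \left(-4\right)^{2} + 7 \left(-4\right)\right) - 415100 = \left(-170 + 16 - 28\right) - 415100 = -182 - 415100 = -415282$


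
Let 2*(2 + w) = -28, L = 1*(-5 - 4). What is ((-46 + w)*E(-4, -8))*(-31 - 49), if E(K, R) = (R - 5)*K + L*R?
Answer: 615040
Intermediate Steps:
L = -9 (L = 1*(-9) = -9)
w = -16 (w = -2 + (1/2)*(-28) = -2 - 14 = -16)
E(K, R) = -9*R + K*(-5 + R) (E(K, R) = (R - 5)*K - 9*R = (-5 + R)*K - 9*R = K*(-5 + R) - 9*R = -9*R + K*(-5 + R))
((-46 + w)*E(-4, -8))*(-31 - 49) = ((-46 - 16)*(-9*(-8) - 5*(-4) - 4*(-8)))*(-31 - 49) = -62*(72 + 20 + 32)*(-80) = -62*124*(-80) = -7688*(-80) = 615040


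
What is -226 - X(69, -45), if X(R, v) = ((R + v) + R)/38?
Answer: -8681/38 ≈ -228.45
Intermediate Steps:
X(R, v) = R/19 + v/38 (X(R, v) = (v + 2*R)*(1/38) = R/19 + v/38)
-226 - X(69, -45) = -226 - ((1/19)*69 + (1/38)*(-45)) = -226 - (69/19 - 45/38) = -226 - 1*93/38 = -226 - 93/38 = -8681/38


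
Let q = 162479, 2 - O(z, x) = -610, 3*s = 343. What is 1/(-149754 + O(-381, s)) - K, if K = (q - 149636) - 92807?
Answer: 11925990887/149142 ≈ 79964.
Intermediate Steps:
s = 343/3 (s = (1/3)*343 = 343/3 ≈ 114.33)
O(z, x) = 612 (O(z, x) = 2 - 1*(-610) = 2 + 610 = 612)
K = -79964 (K = (162479 - 149636) - 92807 = 12843 - 92807 = -79964)
1/(-149754 + O(-381, s)) - K = 1/(-149754 + 612) - 1*(-79964) = 1/(-149142) + 79964 = -1/149142 + 79964 = 11925990887/149142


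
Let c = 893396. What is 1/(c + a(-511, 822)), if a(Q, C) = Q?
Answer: 1/892885 ≈ 1.1200e-6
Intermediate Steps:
1/(c + a(-511, 822)) = 1/(893396 - 511) = 1/892885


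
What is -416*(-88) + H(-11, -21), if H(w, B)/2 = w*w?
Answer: 36850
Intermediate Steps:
H(w, B) = 2*w² (H(w, B) = 2*(w*w) = 2*w²)
-416*(-88) + H(-11, -21) = -416*(-88) + 2*(-11)² = 36608 + 2*121 = 36608 + 242 = 36850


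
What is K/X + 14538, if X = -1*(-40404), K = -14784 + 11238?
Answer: 97898301/6734 ≈ 14538.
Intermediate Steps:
K = -3546
X = 40404
K/X + 14538 = -3546/40404 + 14538 = -3546*1/40404 + 14538 = -591/6734 + 14538 = 97898301/6734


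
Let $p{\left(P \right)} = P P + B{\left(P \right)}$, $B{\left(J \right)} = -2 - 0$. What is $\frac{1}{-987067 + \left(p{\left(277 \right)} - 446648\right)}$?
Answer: $- \frac{1}{1356988} \approx -7.3693 \cdot 10^{-7}$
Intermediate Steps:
$B{\left(J \right)} = -2$ ($B{\left(J \right)} = -2 + 0 = -2$)
$p{\left(P \right)} = -2 + P^{2}$ ($p{\left(P \right)} = P P - 2 = P^{2} - 2 = -2 + P^{2}$)
$\frac{1}{-987067 + \left(p{\left(277 \right)} - 446648\right)} = \frac{1}{-987067 - \left(446650 - 76729\right)} = \frac{1}{-987067 + \left(\left(-2 + 76729\right) - 446648\right)} = \frac{1}{-987067 + \left(76727 - 446648\right)} = \frac{1}{-987067 - 369921} = \frac{1}{-1356988} = - \frac{1}{1356988}$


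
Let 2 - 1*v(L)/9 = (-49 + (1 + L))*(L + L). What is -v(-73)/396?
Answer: 4416/11 ≈ 401.45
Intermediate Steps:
v(L) = 18 - 18*L*(-48 + L) (v(L) = 18 - 9*(-49 + (1 + L))*(L + L) = 18 - 9*(-48 + L)*2*L = 18 - 18*L*(-48 + L))
-v(-73)/396 = -(18 - 18*(-73)² + 864*(-73))/396 = -(18 - 18*5329 - 63072)*(1/396) = -(18 - 95922 - 63072)*(1/396) = -1*(-158976)*(1/396) = 158976*(1/396) = 4416/11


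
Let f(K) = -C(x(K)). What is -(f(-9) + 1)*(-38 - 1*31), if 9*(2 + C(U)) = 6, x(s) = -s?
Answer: 161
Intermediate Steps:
C(U) = -4/3 (C(U) = -2 + (1/9)*6 = -2 + 2/3 = -4/3)
f(K) = 4/3 (f(K) = -1*(-4/3) = 4/3)
-(f(-9) + 1)*(-38 - 1*31) = -(4/3 + 1)*(-38 - 1*31) = -7*(-38 - 31)/3 = -7*(-69)/3 = -1*(-161) = 161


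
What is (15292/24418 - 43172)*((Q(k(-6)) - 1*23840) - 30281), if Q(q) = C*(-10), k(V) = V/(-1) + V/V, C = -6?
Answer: 28494434145422/12209 ≈ 2.3339e+9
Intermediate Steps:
k(V) = 1 - V (k(V) = V*(-1) + 1 = -V + 1 = 1 - V)
Q(q) = 60 (Q(q) = -6*(-10) = 60)
(15292/24418 - 43172)*((Q(k(-6)) - 1*23840) - 30281) = (15292/24418 - 43172)*((60 - 1*23840) - 30281) = (15292*(1/24418) - 43172)*((60 - 23840) - 30281) = (7646/12209 - 43172)*(-23780 - 30281) = -527079302/12209*(-54061) = 28494434145422/12209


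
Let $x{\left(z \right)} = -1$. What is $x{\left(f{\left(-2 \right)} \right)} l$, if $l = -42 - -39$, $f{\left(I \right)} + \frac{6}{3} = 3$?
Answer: $3$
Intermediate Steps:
$f{\left(I \right)} = 1$ ($f{\left(I \right)} = -2 + 3 = 1$)
$l = -3$ ($l = -42 + 39 = -3$)
$x{\left(f{\left(-2 \right)} \right)} l = \left(-1\right) \left(-3\right) = 3$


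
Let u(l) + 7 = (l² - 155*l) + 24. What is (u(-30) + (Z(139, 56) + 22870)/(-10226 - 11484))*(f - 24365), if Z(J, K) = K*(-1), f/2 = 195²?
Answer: 624544773386/2171 ≈ 2.8768e+8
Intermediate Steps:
f = 76050 (f = 2*195² = 2*38025 = 76050)
u(l) = 17 + l² - 155*l (u(l) = -7 + ((l² - 155*l) + 24) = -7 + (24 + l² - 155*l) = 17 + l² - 155*l)
Z(J, K) = -K
(u(-30) + (Z(139, 56) + 22870)/(-10226 - 11484))*(f - 24365) = ((17 + (-30)² - 155*(-30)) + (-1*56 + 22870)/(-10226 - 11484))*(76050 - 24365) = ((17 + 900 + 4650) + (-56 + 22870)/(-21710))*51685 = (5567 + 22814*(-1/21710))*51685 = (5567 - 11407/10855)*51685 = (60418378/10855)*51685 = 624544773386/2171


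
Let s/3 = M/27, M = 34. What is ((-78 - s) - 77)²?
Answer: 2042041/81 ≈ 25210.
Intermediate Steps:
s = 34/9 (s = 3*(34/27) = 34/9 ≈ 3.7778)
((-78 - s) - 77)² = ((-78 - 1*34/9) - 77)² = ((-78 - 34/9) - 77)² = (-736/9 - 77)² = (-1429/9)² = 2042041/81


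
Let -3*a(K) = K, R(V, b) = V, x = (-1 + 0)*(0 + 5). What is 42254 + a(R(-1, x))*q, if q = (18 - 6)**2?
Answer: 42302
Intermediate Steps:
x = -5 (x = -1*5 = -5)
q = 144 (q = 12**2 = 144)
a(K) = -K/3
42254 + a(R(-1, x))*q = 42254 - 1/3*(-1)*144 = 42254 + (1/3)*144 = 42254 + 48 = 42302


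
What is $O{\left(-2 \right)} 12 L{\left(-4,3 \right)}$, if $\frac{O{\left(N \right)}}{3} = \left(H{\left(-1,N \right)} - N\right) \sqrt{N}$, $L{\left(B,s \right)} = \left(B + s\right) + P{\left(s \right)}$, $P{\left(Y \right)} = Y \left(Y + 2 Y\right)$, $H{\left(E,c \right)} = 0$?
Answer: $1872 i \sqrt{2} \approx 2647.4 i$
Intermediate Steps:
$P{\left(Y \right)} = 3 Y^{2}$ ($P{\left(Y \right)} = Y 3 Y = 3 Y^{2}$)
$L{\left(B,s \right)} = B + s + 3 s^{2}$ ($L{\left(B,s \right)} = \left(B + s\right) + 3 s^{2} = B + s + 3 s^{2}$)
$O{\left(N \right)} = - 3 N^{\frac{3}{2}}$ ($O{\left(N \right)} = 3 \left(0 - N\right) \sqrt{N} = 3 - N \sqrt{N} = 3 \left(- N^{\frac{3}{2}}\right) = - 3 N^{\frac{3}{2}}$)
$O{\left(-2 \right)} 12 L{\left(-4,3 \right)} = - 3 \left(-2\right)^{\frac{3}{2}} \cdot 12 \left(-4 + 3 + 3 \cdot 3^{2}\right) = - 3 \left(- 2 i \sqrt{2}\right) 12 \left(-4 + 3 + 3 \cdot 9\right) = 6 i \sqrt{2} \cdot 12 \left(-4 + 3 + 27\right) = 72 i \sqrt{2} \cdot 26 = 1872 i \sqrt{2}$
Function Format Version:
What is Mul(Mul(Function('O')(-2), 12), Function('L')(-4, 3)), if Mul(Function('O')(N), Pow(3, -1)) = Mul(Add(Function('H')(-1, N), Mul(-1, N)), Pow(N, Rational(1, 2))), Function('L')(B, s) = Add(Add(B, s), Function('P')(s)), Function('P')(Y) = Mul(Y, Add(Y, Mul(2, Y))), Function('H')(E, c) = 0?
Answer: Mul(1872, I, Pow(2, Rational(1, 2))) ≈ Mul(2647.4, I)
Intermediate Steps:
Function('P')(Y) = Mul(3, Pow(Y, 2)) (Function('P')(Y) = Mul(Y, Mul(3, Y)) = Mul(3, Pow(Y, 2)))
Function('L')(B, s) = Add(B, s, Mul(3, Pow(s, 2))) (Function('L')(B, s) = Add(Add(B, s), Mul(3, Pow(s, 2))) = Add(B, s, Mul(3, Pow(s, 2))))
Function('O')(N) = Mul(-3, Pow(N, Rational(3, 2))) (Function('O')(N) = Mul(3, Mul(Add(0, Mul(-1, N)), Pow(N, Rational(1, 2)))) = Mul(3, Mul(Mul(-1, N), Pow(N, Rational(1, 2)))) = Mul(3, Mul(-1, Pow(N, Rational(3, 2)))) = Mul(-3, Pow(N, Rational(3, 2))))
Mul(Mul(Function('O')(-2), 12), Function('L')(-4, 3)) = Mul(Mul(Mul(-3, Pow(-2, Rational(3, 2))), 12), Add(-4, 3, Mul(3, Pow(3, 2)))) = Mul(Mul(Mul(-3, Mul(-2, I, Pow(2, Rational(1, 2)))), 12), Add(-4, 3, Mul(3, 9))) = Mul(Mul(Mul(6, I, Pow(2, Rational(1, 2))), 12), Add(-4, 3, 27)) = Mul(Mul(72, I, Pow(2, Rational(1, 2))), 26) = Mul(1872, I, Pow(2, Rational(1, 2)))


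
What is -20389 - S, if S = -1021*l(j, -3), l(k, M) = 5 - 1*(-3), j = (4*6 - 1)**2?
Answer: -12221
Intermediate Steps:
j = 529 (j = (24 - 1)**2 = 23**2 = 529)
l(k, M) = 8 (l(k, M) = 5 + 3 = 8)
S = -8168 (S = -1021*8 = -8168)
-20389 - S = -20389 - 1*(-8168) = -20389 + 8168 = -12221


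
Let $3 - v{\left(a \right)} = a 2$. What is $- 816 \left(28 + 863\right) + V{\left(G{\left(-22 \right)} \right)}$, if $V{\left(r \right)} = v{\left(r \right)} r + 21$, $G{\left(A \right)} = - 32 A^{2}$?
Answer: $-480529787$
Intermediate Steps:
$v{\left(a \right)} = 3 - 2 a$ ($v{\left(a \right)} = 3 - a 2 = 3 - 2 a$)
$V{\left(r \right)} = 21 + r \left(3 - 2 r\right)$ ($V{\left(r \right)} = \left(3 - 2 r\right) r + 21 = r \left(3 - 2 r\right) + 21 = 21 + r \left(3 - 2 r\right)$)
$- 816 \left(28 + 863\right) + V{\left(G{\left(-22 \right)} \right)} = - 816 \left(28 + 863\right) + \left(21 - - 32 \left(-22\right)^{2} \left(-3 + 2 \left(- 32 \left(-22\right)^{2}\right)\right)\right) = \left(-816\right) 891 + \left(21 - \left(-32\right) 484 \left(-3 + 2 \left(\left(-32\right) 484\right)\right)\right) = -727056 + \left(21 - - 15488 \left(-3 + 2 \left(-15488\right)\right)\right) = -727056 + \left(21 - - 15488 \left(-3 - 30976\right)\right) = -727056 + \left(21 - \left(-15488\right) \left(-30979\right)\right) = -727056 + \left(21 - 479802752\right) = -727056 - 479802731 = -480529787$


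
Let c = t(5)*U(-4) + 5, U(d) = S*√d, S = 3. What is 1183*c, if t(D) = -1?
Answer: 5915 - 7098*I ≈ 5915.0 - 7098.0*I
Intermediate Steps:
U(d) = 3*√d
c = 5 - 6*I (c = -3*√(-4) + 5 = -3*2*I + 5 = -6*I + 5 = 5 - 6*I ≈ 5.0 - 6.0*I)
1183*c = 1183*(5 - 6*I) = 5915 - 7098*I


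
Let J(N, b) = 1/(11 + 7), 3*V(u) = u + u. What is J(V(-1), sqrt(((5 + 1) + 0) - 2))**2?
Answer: 1/324 ≈ 0.0030864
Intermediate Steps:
V(u) = 2*u/3 (V(u) = (u + u)/3 = (2*u)/3 = 2*u/3)
J(N, b) = 1/18
J(V(-1), sqrt(((5 + 1) + 0) - 2))**2 = (1/18)**2 = 1/324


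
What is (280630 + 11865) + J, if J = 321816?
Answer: 614311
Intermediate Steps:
(280630 + 11865) + J = (280630 + 11865) + 321816 = 292495 + 321816 = 614311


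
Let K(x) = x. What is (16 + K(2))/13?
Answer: 18/13 ≈ 1.3846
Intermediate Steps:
(16 + K(2))/13 = (16 + 2)/13 = 18*(1/13) = 18/13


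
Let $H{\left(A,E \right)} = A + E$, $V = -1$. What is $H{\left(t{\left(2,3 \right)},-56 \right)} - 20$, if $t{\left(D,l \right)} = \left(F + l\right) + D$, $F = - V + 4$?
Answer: $-66$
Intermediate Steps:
$F = 5$ ($F = \left(-1\right) \left(-1\right) + 4 = 1 + 4 = 5$)
$t{\left(D,l \right)} = 5 + D + l$ ($t{\left(D,l \right)} = \left(5 + l\right) + D = 5 + D + l$)
$H{\left(t{\left(2,3 \right)},-56 \right)} - 20 = \left(\left(5 + 2 + 3\right) - 56\right) - 20 = \left(10 - 56\right) - 20 = -46 - 20 = -66$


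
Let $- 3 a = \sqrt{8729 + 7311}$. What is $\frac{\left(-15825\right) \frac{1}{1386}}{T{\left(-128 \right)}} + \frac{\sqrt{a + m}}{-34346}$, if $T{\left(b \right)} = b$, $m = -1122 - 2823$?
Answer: $\frac{5275}{59136} - \frac{\sqrt{-35505 - 6 \sqrt{4010}}}{103038} \approx 0.089201 - 0.0018385 i$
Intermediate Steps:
$m = -3945$
$a = - \frac{2 \sqrt{4010}}{3}$ ($a = - \frac{\sqrt{8729 + 7311}}{3} = - \frac{\sqrt{16040}}{3} = - \frac{2 \sqrt{4010}}{3} \approx -42.216$)
$\frac{\left(-15825\right) \frac{1}{1386}}{T{\left(-128 \right)}} + \frac{\sqrt{a + m}}{-34346} = \frac{\left(-15825\right) \frac{1}{1386}}{-128} + \frac{\sqrt{- \frac{2 \sqrt{4010}}{3} - 3945}}{-34346} = \left(-15825\right) \frac{1}{1386} \left(- \frac{1}{128}\right) + \sqrt{-3945 - \frac{2 \sqrt{4010}}{3}} \left(- \frac{1}{34346}\right) = \left(- \frac{5275}{462}\right) \left(- \frac{1}{128}\right) - \frac{\sqrt{-3945 - \frac{2 \sqrt{4010}}{3}}}{34346} = \frac{5275}{59136} - \frac{\sqrt{-3945 - \frac{2 \sqrt{4010}}{3}}}{34346}$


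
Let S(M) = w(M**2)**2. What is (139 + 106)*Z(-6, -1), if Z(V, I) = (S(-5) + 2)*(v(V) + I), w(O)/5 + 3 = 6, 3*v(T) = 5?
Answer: 111230/3 ≈ 37077.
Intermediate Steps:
v(T) = 5/3 (v(T) = (1/3)*5 = 5/3)
w(O) = 15 (w(O) = -15 + 5*6 = -15 + 30 = 15)
S(M) = 225 (S(M) = 15**2 = 225)
Z(V, I) = 1135/3 + 227*I (Z(V, I) = (225 + 2)*(5/3 + I) = 227*(5/3 + I) = 1135/3 + 227*I)
(139 + 106)*Z(-6, -1) = (139 + 106)*(1135/3 + 227*(-1)) = 245*(1135/3 - 227) = 245*(454/3) = 111230/3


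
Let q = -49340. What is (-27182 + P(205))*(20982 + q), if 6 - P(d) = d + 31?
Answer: 777349496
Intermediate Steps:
P(d) = -25 - d (P(d) = 6 - (d + 31) = 6 - (31 + d) = 6 + (-31 - d) = -25 - d)
(-27182 + P(205))*(20982 + q) = (-27182 + (-25 - 1*205))*(20982 - 49340) = (-27182 + (-25 - 205))*(-28358) = (-27182 - 230)*(-28358) = -27412*(-28358) = 777349496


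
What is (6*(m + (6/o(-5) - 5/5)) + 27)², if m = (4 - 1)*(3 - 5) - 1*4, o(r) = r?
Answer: 53361/25 ≈ 2134.4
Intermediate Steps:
m = -10 (m = 3*(-2) - 4 = -6 - 4 = -10)
(6*(m + (6/o(-5) - 5/5)) + 27)² = (6*(-10 + (6/(-5) - 5/5)) + 27)² = (6*(-10 + (6*(-⅕) - 5*⅕)) + 27)² = (6*(-10 + (-6/5 - 1)) + 27)² = (6*(-10 - 11/5) + 27)² = (6*(-61/5) + 27)² = (-366/5 + 27)² = (-231/5)² = 53361/25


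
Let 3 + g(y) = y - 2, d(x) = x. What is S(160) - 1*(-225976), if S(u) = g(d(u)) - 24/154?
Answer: 17412075/77 ≈ 2.2613e+5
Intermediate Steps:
g(y) = -5 + y (g(y) = -3 + (y - 2) = -3 + (-2 + y) = -5 + y)
S(u) = -397/77 + u (S(u) = (-5 + u) - 24/154 = (-5 + u) - 1*12/77 = (-5 + u) - 12/77 = -397/77 + u)
S(160) - 1*(-225976) = (-397/77 + 160) - 1*(-225976) = 11923/77 + 225976 = 17412075/77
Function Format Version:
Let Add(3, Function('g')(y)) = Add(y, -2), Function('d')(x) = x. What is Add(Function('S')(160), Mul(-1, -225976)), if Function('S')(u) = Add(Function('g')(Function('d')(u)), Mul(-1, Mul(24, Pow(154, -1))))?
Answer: Rational(17412075, 77) ≈ 2.2613e+5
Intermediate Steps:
Function('g')(y) = Add(-5, y) (Function('g')(y) = Add(-3, Add(y, -2)) = Add(-3, Add(-2, y)) = Add(-5, y))
Function('S')(u) = Add(Rational(-397, 77), u) (Function('S')(u) = Add(Add(-5, u), Mul(-1, Mul(24, Pow(154, -1)))) = Add(Add(-5, u), Mul(-1, Mul(24, Rational(1, 154)))) = Add(Add(-5, u), Mul(-1, Rational(12, 77))) = Add(Add(-5, u), Rational(-12, 77)) = Add(Rational(-397, 77), u))
Add(Function('S')(160), Mul(-1, -225976)) = Add(Add(Rational(-397, 77), 160), Mul(-1, -225976)) = Add(Rational(11923, 77), 225976) = Rational(17412075, 77)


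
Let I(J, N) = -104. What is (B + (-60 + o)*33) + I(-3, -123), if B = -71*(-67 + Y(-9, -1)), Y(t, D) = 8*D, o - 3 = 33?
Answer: 4429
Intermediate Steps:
o = 36 (o = 3 + 33 = 36)
B = 5325 (B = -71*(-67 + 8*(-1)) = -71*(-67 - 8) = -71*(-75) = 5325)
(B + (-60 + o)*33) + I(-3, -123) = (5325 + (-60 + 36)*33) - 104 = (5325 - 24*33) - 104 = (5325 - 792) - 104 = 4533 - 104 = 4429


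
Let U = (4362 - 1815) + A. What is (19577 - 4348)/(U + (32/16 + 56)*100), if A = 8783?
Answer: 15229/17130 ≈ 0.88902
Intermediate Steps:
U = 11330 (U = (4362 - 1815) + 8783 = 2547 + 8783 = 11330)
(19577 - 4348)/(U + (32/16 + 56)*100) = (19577 - 4348)/(11330 + (32/16 + 56)*100) = 15229/(11330 + (32*(1/16) + 56)*100) = 15229/(11330 + (2 + 56)*100) = 15229/(11330 + 58*100) = 15229/(11330 + 5800) = 15229/17130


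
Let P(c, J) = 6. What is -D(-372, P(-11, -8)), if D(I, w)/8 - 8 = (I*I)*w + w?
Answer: -6642544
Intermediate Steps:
D(I, w) = 64 + 8*w + 8*w*I² (D(I, w) = 64 + 8*((I*I)*w + w) = 64 + 8*(I²*w + w) = 64 + 8*(w*I² + w) = 64 + 8*(w + w*I²) = 64 + (8*w + 8*w*I²) = 64 + 8*w + 8*w*I²)
-D(-372, P(-11, -8)) = -(64 + 8*6 + 8*6*(-372)²) = -(64 + 48 + 8*6*138384) = -(64 + 48 + 6642432) = -1*6642544 = -6642544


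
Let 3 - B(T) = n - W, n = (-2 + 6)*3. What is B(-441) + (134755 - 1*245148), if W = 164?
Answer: -110238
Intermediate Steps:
n = 12 (n = 4*3 = 12)
B(T) = 155 (B(T) = 3 - (12 - 1*164) = 3 - (12 - 164) = 3 - 1*(-152) = 3 + 152 = 155)
B(-441) + (134755 - 1*245148) = 155 + (134755 - 1*245148) = 155 + (134755 - 245148) = 155 - 110393 = -110238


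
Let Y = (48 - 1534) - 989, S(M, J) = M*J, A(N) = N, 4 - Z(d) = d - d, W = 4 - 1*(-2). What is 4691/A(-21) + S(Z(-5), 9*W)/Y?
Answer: -1290529/5775 ≈ -223.47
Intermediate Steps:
W = 6 (W = 4 + 2 = 6)
Z(d) = 4 (Z(d) = 4 - (d - d) = 4 - 1*0 = 4 + 0 = 4)
S(M, J) = J*M
Y = -2475 (Y = -1486 - 989 = -2475)
4691/A(-21) + S(Z(-5), 9*W)/Y = 4691/(-21) + ((9*6)*4)/(-2475) = 4691*(-1/21) + (54*4)*(-1/2475) = -4691/21 + 216*(-1/2475) = -4691/21 - 24/275 = -1290529/5775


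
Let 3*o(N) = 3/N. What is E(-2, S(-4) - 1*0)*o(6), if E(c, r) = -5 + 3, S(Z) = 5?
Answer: -1/3 ≈ -0.33333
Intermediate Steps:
o(N) = 1/N (o(N) = (3/N)/3 = 1/N)
E(c, r) = -2
E(-2, S(-4) - 1*0)*o(6) = -2/6 = -2*1/6 = -1/3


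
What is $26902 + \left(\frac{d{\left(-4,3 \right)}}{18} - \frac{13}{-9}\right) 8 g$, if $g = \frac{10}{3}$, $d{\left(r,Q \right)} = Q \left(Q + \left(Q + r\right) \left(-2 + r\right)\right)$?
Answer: $\frac{728474}{27} \approx 26981.0$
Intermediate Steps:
$d{\left(r,Q \right)} = Q \left(Q + \left(-2 + r\right) \left(Q + r\right)\right)$
$g = \frac{10}{3}$ ($g = 10 \cdot \frac{1}{3} = \frac{10}{3} \approx 3.3333$)
$26902 + \left(\frac{d{\left(-4,3 \right)}}{18} - \frac{13}{-9}\right) 8 g = 26902 + \left(\frac{3 \left(\left(-4\right)^{2} - 3 - -8 + 3 \left(-4\right)\right)}{18} - \frac{13}{-9}\right) 8 \cdot \frac{10}{3} = 26902 + \left(3 \left(16 - 3 + 8 - 12\right) \frac{1}{18} - - \frac{13}{9}\right) 8 \cdot \frac{10}{3} = 26902 + \left(3 \cdot 9 \cdot \frac{1}{18} + \frac{13}{9}\right) 8 \cdot \frac{10}{3} = 26902 + \left(27 \cdot \frac{1}{18} + \frac{13}{9}\right) 8 \cdot \frac{10}{3} = 26902 + \left(\frac{3}{2} + \frac{13}{9}\right) 8 \cdot \frac{10}{3} = 26902 + \frac{53}{18} \cdot 8 \cdot \frac{10}{3} = 26902 + \frac{212}{9} \cdot \frac{10}{3} = 26902 + \frac{2120}{27} = \frac{728474}{27}$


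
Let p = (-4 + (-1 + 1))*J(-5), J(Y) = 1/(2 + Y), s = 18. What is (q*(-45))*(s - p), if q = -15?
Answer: 11250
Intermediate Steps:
p = 4/3 (p = (-4 + (-1 + 1))/(2 - 5) = (-4 + 0)/(-3) = -4*(-⅓) = 4/3 ≈ 1.3333)
(q*(-45))*(s - p) = (-15*(-45))*(18 - 1*4/3) = 675*(18 - 4/3) = 675*(50/3) = 11250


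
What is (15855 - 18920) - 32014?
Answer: -35079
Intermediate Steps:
(15855 - 18920) - 32014 = -3065 - 32014 = -35079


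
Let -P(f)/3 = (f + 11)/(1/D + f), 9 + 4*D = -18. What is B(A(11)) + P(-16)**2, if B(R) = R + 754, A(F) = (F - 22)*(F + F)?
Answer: 97493177/190096 ≈ 512.86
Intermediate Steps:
D = -27/4 (D = -9/4 + (1/4)*(-18) = -9/4 - 9/2 = -27/4 ≈ -6.7500)
A(F) = 2*F*(-22 + F) (A(F) = (-22 + F)*(2*F) = 2*F*(-22 + F))
P(f) = -3*(11 + f)/(-4/27 + f) (P(f) = -3*(f + 11)/(1/(-27/4) + f) = -3*(11 + f)/(-4/27 + f))
B(R) = 754 + R
B(A(11)) + P(-16)**2 = (754 + 2*11*(-22 + 11)) + (81*(-11 - 1*(-16))/(-4 + 27*(-16)))**2 = (754 + 2*11*(-11)) + (81*(-11 + 16)/(-4 - 432))**2 = (754 - 242) + (81*5/(-436))**2 = 512 + (81*(-1/436)*5)**2 = 512 + (-405/436)**2 = 512 + 164025/190096 = 97493177/190096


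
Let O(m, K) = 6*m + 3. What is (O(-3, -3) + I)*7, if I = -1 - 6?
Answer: -154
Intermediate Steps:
O(m, K) = 3 + 6*m
I = -7
(O(-3, -3) + I)*7 = ((3 + 6*(-3)) - 7)*7 = ((3 - 18) - 7)*7 = (-15 - 7)*7 = -22*7 = -154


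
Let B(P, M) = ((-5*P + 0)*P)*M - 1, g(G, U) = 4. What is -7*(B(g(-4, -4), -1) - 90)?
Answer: 77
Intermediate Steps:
B(P, M) = -1 - 5*M*P² (B(P, M) = ((-5*P)*P)*M - 1 = (-5*P²)*M - 1 = -5*M*P² - 1 = -1 - 5*M*P²)
-7*(B(g(-4, -4), -1) - 90) = -7*((-1 - 5*(-1)*4²) - 90) = -7*((-1 - 5*(-1)*16) - 90) = -7*((-1 + 80) - 90) = -7*(79 - 90) = -7*(-11) = 77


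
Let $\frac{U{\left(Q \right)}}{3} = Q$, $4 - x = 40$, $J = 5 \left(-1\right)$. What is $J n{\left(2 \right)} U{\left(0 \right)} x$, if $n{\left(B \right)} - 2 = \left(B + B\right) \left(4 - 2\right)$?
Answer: $0$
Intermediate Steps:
$J = -5$
$x = -36$ ($x = 4 - 40 = -36$)
$n{\left(B \right)} = 2 + 4 B$ ($n{\left(B \right)} = 2 + \left(B + B\right) \left(4 - 2\right) = 2 + 2 B 2 = 2 + 4 B$)
$U{\left(Q \right)} = 3 Q$
$J n{\left(2 \right)} U{\left(0 \right)} x = - 5 \left(2 + 4 \cdot 2\right) 3 \cdot 0 \left(-36\right) = - 5 \left(2 + 8\right) 0 \left(-36\right) = \left(-5\right) 10 \cdot 0 \left(-36\right) = \left(-50\right) 0 \left(-36\right) = 0 \left(-36\right) = 0$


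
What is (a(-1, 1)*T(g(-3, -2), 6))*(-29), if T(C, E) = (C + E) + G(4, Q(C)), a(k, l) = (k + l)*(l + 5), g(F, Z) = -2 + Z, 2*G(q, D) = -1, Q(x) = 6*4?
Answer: 0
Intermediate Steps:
Q(x) = 24
G(q, D) = -1/2 (G(q, D) = (1/2)*(-1) = -1/2)
a(k, l) = (5 + l)*(k + l) (a(k, l) = (k + l)*(5 + l) = (5 + l)*(k + l))
T(C, E) = -1/2 + C + E (T(C, E) = (C + E) - 1/2 = -1/2 + C + E)
(a(-1, 1)*T(g(-3, -2), 6))*(-29) = ((1**2 + 5*(-1) + 5*1 - 1*1)*(-1/2 + (-2 - 2) + 6))*(-29) = ((1 - 5 + 5 - 1)*(-1/2 - 4 + 6))*(-29) = (0*(3/2))*(-29) = 0*(-29) = 0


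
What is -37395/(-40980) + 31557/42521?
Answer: 192218577/116167372 ≈ 1.6547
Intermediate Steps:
-37395/(-40980) + 31557/42521 = -37395*(-1/40980) + 31557*(1/42521) = 2493/2732 + 31557/42521 = 192218577/116167372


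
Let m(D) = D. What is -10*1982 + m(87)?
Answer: -19733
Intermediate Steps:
-10*1982 + m(87) = -10*1982 + 87 = -19820 + 87 = -19733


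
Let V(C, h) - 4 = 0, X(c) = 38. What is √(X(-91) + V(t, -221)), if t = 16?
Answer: √42 ≈ 6.4807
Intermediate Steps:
V(C, h) = 4 (V(C, h) = 4 + 0 = 4)
√(X(-91) + V(t, -221)) = √(38 + 4) = √42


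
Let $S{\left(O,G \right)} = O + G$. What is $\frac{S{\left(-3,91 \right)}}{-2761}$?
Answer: $- \frac{8}{251} \approx -0.031873$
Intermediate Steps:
$S{\left(O,G \right)} = G + O$
$\frac{S{\left(-3,91 \right)}}{-2761} = \frac{91 - 3}{-2761} = 88 \left(- \frac{1}{2761}\right) = - \frac{8}{251}$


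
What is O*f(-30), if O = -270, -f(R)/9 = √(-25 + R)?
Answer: 2430*I*√55 ≈ 18021.0*I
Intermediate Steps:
f(R) = -9*√(-25 + R)
O*f(-30) = -(-2430)*√(-25 - 30) = -(-2430)*√(-55) = -(-2430)*I*√55 = 2430*I*√55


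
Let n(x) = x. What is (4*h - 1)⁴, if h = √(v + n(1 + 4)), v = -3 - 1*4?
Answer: 833 + 496*I*√2 ≈ 833.0 + 701.45*I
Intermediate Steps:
v = -7 (v = -3 - 4 = -7)
h = I*√2 (h = √(-7 + (1 + 4)) = √(-7 + 5) = √(-2) = I*√2 ≈ 1.4142*I)
(4*h - 1)⁴ = (4*(I*√2) - 1)⁴ = (4*I*√2 - 1)⁴ = (-1 + 4*I*√2)⁴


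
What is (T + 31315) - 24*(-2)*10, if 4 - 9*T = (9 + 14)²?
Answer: 95210/3 ≈ 31737.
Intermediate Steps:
T = -175/3 (T = 4/9 - (9 + 14)²/9 = 4/9 - ⅑*23² = 4/9 - ⅑*529 = 4/9 - 529/9 = -175/3 ≈ -58.333)
(T + 31315) - 24*(-2)*10 = (-175/3 + 31315) - 24*(-2)*10 = 93770/3 + 48*10 = 93770/3 + 480 = 95210/3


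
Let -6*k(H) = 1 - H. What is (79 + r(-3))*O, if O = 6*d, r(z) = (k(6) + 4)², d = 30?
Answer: 18425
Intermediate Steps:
k(H) = -⅙ + H/6 (k(H) = -(1 - H)/6 = -⅙ + H/6)
r(z) = 841/36 (r(z) = ((-⅙ + (⅙)*6) + 4)² = ((-⅙ + 1) + 4)² = (⅚ + 4)² = (29/6)² = 841/36)
O = 180 (O = 6*30 = 180)
(79 + r(-3))*O = (79 + 841/36)*180 = (3685/36)*180 = 18425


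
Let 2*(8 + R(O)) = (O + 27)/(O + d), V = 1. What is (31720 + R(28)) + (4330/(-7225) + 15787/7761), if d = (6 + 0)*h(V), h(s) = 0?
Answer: 19917291957499/628020120 ≈ 31714.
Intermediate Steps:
d = 0 (d = (6 + 0)*0 = 6*0 = 0)
R(O) = -8 + (27 + O)/(2*O) (R(O) = -8 + ((O + 27)/(O + 0))/2 = -8 + ((27 + O)/O)/2 = -8 + (27 + O)/(2*O))
(31720 + R(28)) + (4330/(-7225) + 15787/7761) = (31720 + (3/2)*(9 - 5*28)/28) + (4330/(-7225) + 15787/7761) = (31720 + (3/2)*(1/28)*(9 - 140)) + (4330*(-1/7225) + 15787*(1/7761)) = (31720 + (3/2)*(1/28)*(-131)) + (-866/1445 + 15787/7761) = (31720 - 393/56) + 16091189/11214645 = 1775927/56 + 16091189/11214645 = 19917291957499/628020120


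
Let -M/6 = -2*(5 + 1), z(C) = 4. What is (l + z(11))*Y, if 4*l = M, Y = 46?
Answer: 1012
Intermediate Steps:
M = 72 (M = -(-12)*(5 + 1) = -(-12)*6 = -6*(-12) = 72)
l = 18 (l = (¼)*72 = 18)
(l + z(11))*Y = (18 + 4)*46 = 22*46 = 1012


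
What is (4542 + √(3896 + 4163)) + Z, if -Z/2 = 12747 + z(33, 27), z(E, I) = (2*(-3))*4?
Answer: -20904 + √8059 ≈ -20814.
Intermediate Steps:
z(E, I) = -24 (z(E, I) = -6*4 = -24)
Z = -25446 (Z = -2*(12747 - 24) = -2*12723 = -25446)
(4542 + √(3896 + 4163)) + Z = (4542 + √(3896 + 4163)) - 25446 = (4542 + √8059) - 25446 = -20904 + √8059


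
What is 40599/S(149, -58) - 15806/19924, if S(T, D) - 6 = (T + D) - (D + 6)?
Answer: 403269691/1484338 ≈ 271.68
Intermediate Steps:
S(T, D) = T (S(T, D) = 6 + ((T + D) - (D + 6)) = 6 + ((D + T) - (6 + D)) = 6 + ((D + T) + (-6 - D)) = 6 + (-6 + T) = T)
40599/S(149, -58) - 15806/19924 = 40599/149 - 15806/19924 = 40599*(1/149) - 15806*1/19924 = 40599/149 - 7903/9962 = 403269691/1484338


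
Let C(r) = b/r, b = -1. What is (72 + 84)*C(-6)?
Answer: 26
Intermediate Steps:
C(r) = -1/r
(72 + 84)*C(-6) = (72 + 84)*(-1/(-6)) = 156*(-1*(-⅙)) = 156*(⅙) = 26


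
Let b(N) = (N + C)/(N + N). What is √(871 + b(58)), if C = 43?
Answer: √2932973/58 ≈ 29.527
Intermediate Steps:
b(N) = (43 + N)/(2*N) (b(N) = (N + 43)/(N + N) = (43 + N)/((2*N)) = (43 + N)*(1/(2*N)) = (43 + N)/(2*N))
√(871 + b(58)) = √(871 + (½)*(43 + 58)/58) = √(871 + (½)*(1/58)*101) = √(871 + 101/116) = √(101137/116) = √2932973/58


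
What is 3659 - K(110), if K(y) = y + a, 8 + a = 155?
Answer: 3402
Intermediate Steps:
a = 147 (a = -8 + 155 = 147)
K(y) = 147 + y (K(y) = y + 147 = 147 + y)
3659 - K(110) = 3659 - (147 + 110) = 3659 - 1*257 = 3659 - 257 = 3402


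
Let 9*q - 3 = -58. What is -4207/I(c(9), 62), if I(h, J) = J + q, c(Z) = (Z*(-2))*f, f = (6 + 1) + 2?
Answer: -37863/503 ≈ -75.274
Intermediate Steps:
q = -55/9 (q = ⅓ + (⅑)*(-58) = ⅓ - 58/9 = -55/9 ≈ -6.1111)
f = 9 (f = 7 + 2 = 9)
c(Z) = -18*Z (c(Z) = (Z*(-2))*9 = -2*Z*9 = -18*Z)
I(h, J) = -55/9 + J (I(h, J) = J - 55/9 = -55/9 + J)
-4207/I(c(9), 62) = -4207/(-55/9 + 62) = -4207/503/9 = -4207*9/503 = -37863/503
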